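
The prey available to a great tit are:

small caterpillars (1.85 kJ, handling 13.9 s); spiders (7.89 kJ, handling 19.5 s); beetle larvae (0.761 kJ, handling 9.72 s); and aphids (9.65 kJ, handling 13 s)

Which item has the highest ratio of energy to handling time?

aphids

Profitability E/h (kJ/s): small caterpillars = 1.85/13.9 = 0.133, spiders = 7.89/19.5 = 0.405, beetle larvae = 0.761/9.72 = 0.0783, aphids = 9.65/13 = 0.742.
Ranked: aphids > spiders > small caterpillars > beetle larvae.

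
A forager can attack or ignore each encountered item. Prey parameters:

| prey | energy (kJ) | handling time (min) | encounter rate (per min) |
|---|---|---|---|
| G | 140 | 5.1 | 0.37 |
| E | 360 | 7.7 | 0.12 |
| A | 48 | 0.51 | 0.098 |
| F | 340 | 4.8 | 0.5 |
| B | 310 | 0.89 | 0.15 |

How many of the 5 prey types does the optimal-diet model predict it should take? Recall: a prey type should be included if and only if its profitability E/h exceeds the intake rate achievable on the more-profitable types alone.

3

Profitabilities (E/h, kJ/min): B 348, A 94.1, F 70.8, E 46.8, G 27.5. Add prey in this order while the next type's profitability exceeds the intake rate on those already taken.
Rate on top 1: 41.02. A: 94.1 > 41.02 → include.
Rate on top 2: 43.27. F: 70.8 > 43.27 → include.
Rate on top 3: 61.73. E: 46.8 < 61.73 → exclude; stop.
Optimal diet: B, A, F — 3 of 5 types.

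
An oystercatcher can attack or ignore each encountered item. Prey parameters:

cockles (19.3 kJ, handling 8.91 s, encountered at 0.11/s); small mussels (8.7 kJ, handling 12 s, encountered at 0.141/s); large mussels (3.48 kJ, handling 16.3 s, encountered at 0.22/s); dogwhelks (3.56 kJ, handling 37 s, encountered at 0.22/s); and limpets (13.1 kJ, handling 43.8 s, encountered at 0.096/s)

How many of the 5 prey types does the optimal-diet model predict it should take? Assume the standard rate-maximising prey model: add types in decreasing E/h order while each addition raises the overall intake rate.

E/h in descending order: cockles 2.17, small mussels 0.725, limpets 0.299, large mussels 0.213, dogwhelks 0.0962 kJ/s. The optimal diet is the largest prefix of this list for which every included type satisfies E_i/h_i > R on the types above it.
Rate on top 1: 1.072. small mussels: 0.725 < 1.072 → exclude; stop.
Optimal diet: cockles — 1 of 5 types.

1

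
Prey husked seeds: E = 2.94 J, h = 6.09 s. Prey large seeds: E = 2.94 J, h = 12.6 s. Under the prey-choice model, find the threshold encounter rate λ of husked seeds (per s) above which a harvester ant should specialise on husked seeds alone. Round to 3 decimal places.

Drop large seeds once their profitability E₂/h₂ falls below the rate achievable on husked seeds alone: E₂/h₂ = λE₁/(1 + λh₁).
Solve for λ: λE₁h₂ = E₂(1 + λh₁) → λ(E₁h₂ − E₂h₁) = E₂ → λ = E₂/(E₁h₂ − E₂h₁).
λ = 2.94/(2.94×12.6 − 2.94×6.09) = 2.94/19.14 = 0.1536 per s.

0.154 per s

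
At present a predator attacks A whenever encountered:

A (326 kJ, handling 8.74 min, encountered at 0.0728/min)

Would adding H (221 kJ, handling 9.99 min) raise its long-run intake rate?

Current rate: (0.0728×326)/(1 + 0.0728×8.74) = 14.5 kJ/min.
Profitability of H: 221/9.99 = 22.12 kJ/min.
22.12 > 14.5, so adding H raises the average — include it.

Yes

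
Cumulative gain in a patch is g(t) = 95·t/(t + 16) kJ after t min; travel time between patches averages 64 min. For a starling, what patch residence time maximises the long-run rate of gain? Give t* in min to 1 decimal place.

32.0 min

Maximise g(t)/(T+t): set derivative to zero → g'(t)(T+t) = g(t).
g'(t) = 95·16/(t + 16)². Setting 95·16/(t+16)² = 95t/[(t+16)(64+t)] gives 16(64+t) = t(t+16), so t² = 16×64 = 1024.
t* = √1024 = 32 min.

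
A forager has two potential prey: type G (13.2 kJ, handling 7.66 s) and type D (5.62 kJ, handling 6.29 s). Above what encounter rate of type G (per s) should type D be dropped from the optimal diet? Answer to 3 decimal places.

0.141 per s

The zero-one rule: include type D iff E₂/h₂ > λE₁/(1+λh₁). Equality gives the switch point.
λE₁h₂ = E₂ + λE₂h₁ ⇒ λ = E₂/(E₁h₂ − E₂h₁) = 5.62/(83.03 − 43.05) = 0.1406 per s.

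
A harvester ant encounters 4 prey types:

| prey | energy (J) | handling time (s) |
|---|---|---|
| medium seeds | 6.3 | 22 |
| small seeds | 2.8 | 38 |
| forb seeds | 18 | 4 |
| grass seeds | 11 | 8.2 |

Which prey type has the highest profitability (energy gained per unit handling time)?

forb seeds

Profitability E/h (J/s): medium seeds = 6.3/22 = 0.286, small seeds = 2.8/38 = 0.0737, forb seeds = 18/4 = 4.5, grass seeds = 11/8.2 = 1.34.
Ranked: forb seeds > grass seeds > medium seeds > small seeds.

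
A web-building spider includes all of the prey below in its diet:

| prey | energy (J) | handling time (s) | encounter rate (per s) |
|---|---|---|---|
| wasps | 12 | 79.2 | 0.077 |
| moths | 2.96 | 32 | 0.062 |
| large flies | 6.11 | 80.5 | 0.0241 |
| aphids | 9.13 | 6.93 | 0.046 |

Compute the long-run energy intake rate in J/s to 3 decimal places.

0.148 J/s

Energy encountered per unit search time: 0.077×12 + 0.062×2.96 + 0.0241×6.11 + 0.046×9.13 = 1.675 J/s.
Handling time per unit search time: 0.077×79.2 + 0.062×32 + 0.0241×80.5 + 0.046×6.93 = 10.34.
Rate = 1.675/(1 + 10.34) = 0.1477 J/s.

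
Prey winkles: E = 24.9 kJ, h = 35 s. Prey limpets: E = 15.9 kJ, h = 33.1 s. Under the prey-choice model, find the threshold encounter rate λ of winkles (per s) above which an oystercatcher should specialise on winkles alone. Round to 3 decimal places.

0.059 per s

The zero-one rule: include limpets iff E₂/h₂ > λE₁/(1+λh₁). Equality gives the switch point.
λE₁h₂ = E₂ + λE₂h₁ ⇒ λ = E₂/(E₁h₂ − E₂h₁) = 15.9/(824.2 − 556.5) = 0.0594 per s.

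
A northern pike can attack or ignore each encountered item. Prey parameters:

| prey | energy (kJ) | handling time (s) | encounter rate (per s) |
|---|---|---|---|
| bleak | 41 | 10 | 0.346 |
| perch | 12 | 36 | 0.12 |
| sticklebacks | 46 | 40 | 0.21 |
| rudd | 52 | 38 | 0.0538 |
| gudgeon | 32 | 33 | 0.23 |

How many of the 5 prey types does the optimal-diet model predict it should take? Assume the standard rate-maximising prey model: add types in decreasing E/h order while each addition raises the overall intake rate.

1

E/h in descending order: bleak 4.1, rudd 1.37, sticklebacks 1.15, gudgeon 0.97, perch 0.333 kJ/s. The optimal diet is the largest prefix of this list for which every included type satisfies E_i/h_i > R on the types above it.
Rate on top 1: 3.181. rudd: 1.37 < 3.181 → exclude; stop.
Optimal diet: bleak — 1 of 5 types.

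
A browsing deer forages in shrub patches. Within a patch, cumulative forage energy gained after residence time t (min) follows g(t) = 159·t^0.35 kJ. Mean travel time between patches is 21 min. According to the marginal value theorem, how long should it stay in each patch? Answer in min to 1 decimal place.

11.3 min

Optimal t* satisfies g'(t*) = g(t*)/(T + t*).
g'(t) = 0.35·159·t^-0.65. Setting 0.35·159·t^-0.65 = 159·t^0.35/(21+t) gives 0.35(21+t) = t, so 0.65·t = 0.35×21.
t* = 0.35×21/0.65 = 11.31 min.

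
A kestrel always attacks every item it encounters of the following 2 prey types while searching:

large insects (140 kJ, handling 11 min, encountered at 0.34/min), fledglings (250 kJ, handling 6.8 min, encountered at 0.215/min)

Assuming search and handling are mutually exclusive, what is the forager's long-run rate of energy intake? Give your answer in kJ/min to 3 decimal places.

16.342 kJ/min

R = Σλ_iE_i / (1 + Σλ_ih_i)
Numerator: 0.34×140 + 0.215×250 = 101.3
Denominator: 1 + 0.34×11 + 0.215×6.8 = 6.202
R = 101.3/6.202 = 16.34 kJ/min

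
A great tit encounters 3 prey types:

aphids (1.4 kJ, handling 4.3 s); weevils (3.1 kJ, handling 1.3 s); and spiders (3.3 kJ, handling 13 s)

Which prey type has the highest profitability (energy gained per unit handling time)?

weevils

In descending order of E/h:
weevils: 3.1/1.3 = 2.38 kJ/s
aphids: 1.4/4.3 = 0.326 kJ/s
spiders: 3.3/13 = 0.254 kJ/s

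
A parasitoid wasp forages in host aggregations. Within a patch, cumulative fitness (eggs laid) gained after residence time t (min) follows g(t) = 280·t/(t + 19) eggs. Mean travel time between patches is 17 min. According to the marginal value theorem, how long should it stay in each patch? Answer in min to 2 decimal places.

17.97 min

Maximise g(t)/(T+t): set derivative to zero → g'(t)(T+t) = g(t).
g'(t) = 280·19/(t + 19)². Setting 280·19/(t+19)² = 280t/[(t+19)(17+t)] gives 19(17+t) = t(t+19), so t² = 19×17 = 323.
t* = √323 = 17.97 min.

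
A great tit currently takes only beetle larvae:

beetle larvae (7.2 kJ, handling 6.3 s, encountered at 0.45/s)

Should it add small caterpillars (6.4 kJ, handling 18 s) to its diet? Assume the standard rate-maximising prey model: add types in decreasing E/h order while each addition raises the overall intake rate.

On beetle larvae alone, R = ΣλE/(1+Σλh) = 3.24/3.835 = 0.8449 kJ/s.
Profitability of small caterpillars: 6.4/18 = 0.3556 kJ/s.
0.3556 < 0.8449, so adding small caterpillars would lower the average — exclude it.

No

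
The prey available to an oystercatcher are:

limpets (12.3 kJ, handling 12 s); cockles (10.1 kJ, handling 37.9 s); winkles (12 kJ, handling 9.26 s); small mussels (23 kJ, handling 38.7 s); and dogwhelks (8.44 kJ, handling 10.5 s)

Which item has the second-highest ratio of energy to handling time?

In descending order of E/h:
winkles: 12/9.26 = 1.3 kJ/s
limpets: 12.3/12 = 1.03 kJ/s
dogwhelks: 8.44/10.5 = 0.804 kJ/s
small mussels: 23/38.7 = 0.594 kJ/s
cockles: 10.1/37.9 = 0.266 kJ/s

limpets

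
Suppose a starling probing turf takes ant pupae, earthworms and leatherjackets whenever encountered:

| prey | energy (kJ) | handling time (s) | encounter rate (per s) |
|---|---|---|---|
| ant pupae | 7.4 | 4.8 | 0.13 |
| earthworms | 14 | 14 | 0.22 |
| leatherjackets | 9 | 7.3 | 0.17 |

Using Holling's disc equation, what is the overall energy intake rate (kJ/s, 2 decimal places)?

0.94 kJ/s

Energy encountered per unit search time: 0.13×7.4 + 0.22×14 + 0.17×9 = 5.572 kJ/s.
Handling time per unit search time: 0.13×4.8 + 0.22×14 + 0.17×7.3 = 4.945.
Rate = 5.572/(1 + 4.945) = 0.9373 kJ/s.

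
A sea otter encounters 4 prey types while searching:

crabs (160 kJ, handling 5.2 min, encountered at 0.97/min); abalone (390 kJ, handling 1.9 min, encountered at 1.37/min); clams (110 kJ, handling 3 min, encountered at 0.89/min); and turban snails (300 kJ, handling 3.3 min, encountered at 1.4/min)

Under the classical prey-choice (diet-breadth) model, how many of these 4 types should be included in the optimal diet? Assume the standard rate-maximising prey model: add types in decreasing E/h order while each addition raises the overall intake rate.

1

Profitabilities (E/h, kJ/min): abalone 205, turban snails 90.9, clams 36.7, crabs 30.8. Add prey in this order while the next type's profitability exceeds the intake rate on those already taken.
Rate on top 1: 148.3. turban snails: 90.9 < 148.3 → exclude; stop.
Optimal diet: abalone — 1 of 4 types.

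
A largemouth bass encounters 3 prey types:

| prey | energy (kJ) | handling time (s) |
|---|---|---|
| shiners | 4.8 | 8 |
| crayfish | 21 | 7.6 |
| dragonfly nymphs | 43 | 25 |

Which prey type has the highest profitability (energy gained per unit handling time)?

crayfish

Profitability E/h (kJ/s): shiners = 4.8/8 = 0.6, crayfish = 21/7.6 = 2.76, dragonfly nymphs = 43/25 = 1.72.
Ranked: crayfish > dragonfly nymphs > shiners.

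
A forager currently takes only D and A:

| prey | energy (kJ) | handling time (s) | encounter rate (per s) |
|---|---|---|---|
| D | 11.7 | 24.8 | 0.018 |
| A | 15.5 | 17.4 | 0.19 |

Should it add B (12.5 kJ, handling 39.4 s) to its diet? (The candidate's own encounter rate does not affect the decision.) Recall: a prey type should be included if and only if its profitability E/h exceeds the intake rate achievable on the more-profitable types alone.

No

On D and A alone, R = ΣλE/(1+Σλh) = 3.156/4.752 = 0.664 kJ/s.
Profitability of B: 12.5/39.4 = 0.3173 kJ/s.
0.3173 < 0.664, so adding B would lower the average — exclude it.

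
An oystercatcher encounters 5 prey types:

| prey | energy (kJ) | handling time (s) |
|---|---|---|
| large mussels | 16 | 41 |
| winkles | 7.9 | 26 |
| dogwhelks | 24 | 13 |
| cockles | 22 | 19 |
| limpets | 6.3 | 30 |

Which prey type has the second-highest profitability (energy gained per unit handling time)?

In descending order of E/h:
dogwhelks: 24/13 = 1.85 kJ/s
cockles: 22/19 = 1.16 kJ/s
large mussels: 16/41 = 0.39 kJ/s
winkles: 7.9/26 = 0.304 kJ/s
limpets: 6.3/30 = 0.21 kJ/s

cockles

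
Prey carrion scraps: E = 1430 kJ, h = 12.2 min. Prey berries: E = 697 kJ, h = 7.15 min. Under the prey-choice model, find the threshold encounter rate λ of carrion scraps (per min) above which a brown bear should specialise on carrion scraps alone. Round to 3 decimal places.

0.405 per min

At the threshold, the rate on carrion scraps alone equals the profitability of berries: λ·1430/(1 + λ·12.2) = 697/7.15 = 97.48.
Rearranging, λ(1430 − 97.48×12.2) = 97.48, so λ = 97.48/240.7 = 0.405 per min.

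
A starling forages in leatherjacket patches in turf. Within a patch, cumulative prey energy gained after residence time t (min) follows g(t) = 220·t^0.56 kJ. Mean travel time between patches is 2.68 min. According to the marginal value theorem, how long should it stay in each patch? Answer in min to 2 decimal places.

Optimal t* satisfies g'(t*) = g(t*)/(T + t*).
g'(t) = 0.56·220·t^-0.44. Setting 0.56·220·t^-0.44 = 220·t^0.56/(2.68+t) gives 0.56(2.68+t) = t, so 0.44·t = 0.56×2.68.
t* = 0.56×2.68/0.44 = 3.411 min.

3.41 min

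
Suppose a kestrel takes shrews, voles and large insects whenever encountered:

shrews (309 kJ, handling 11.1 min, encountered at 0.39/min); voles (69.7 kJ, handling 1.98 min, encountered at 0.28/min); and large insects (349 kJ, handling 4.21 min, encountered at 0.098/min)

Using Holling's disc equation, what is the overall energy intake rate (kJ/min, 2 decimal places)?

R = (0.39×309 + 0.28×69.7 + 0.098×349) / (1 + 0.39×11.1 + 0.28×1.98 + 0.098×4.21) = 174.2/6.296 = 27.67 kJ/min.

27.67 kJ/min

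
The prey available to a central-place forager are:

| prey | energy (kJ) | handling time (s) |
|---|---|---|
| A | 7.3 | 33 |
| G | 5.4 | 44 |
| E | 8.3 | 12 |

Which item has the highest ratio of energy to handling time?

E

Profitability E/h (kJ/s): A = 7.3/33 = 0.221, G = 5.4/44 = 0.123, E = 8.3/12 = 0.692.
Ranked: E > A > G.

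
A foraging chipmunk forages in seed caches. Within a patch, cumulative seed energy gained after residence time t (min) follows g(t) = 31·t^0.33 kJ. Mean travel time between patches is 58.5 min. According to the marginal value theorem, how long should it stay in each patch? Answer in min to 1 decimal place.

28.8 min

Optimal t* satisfies g'(t*) = g(t*)/(T + t*).
g'(t) = 0.33·31·t^-0.67. Setting 0.33·31·t^-0.67 = 31·t^0.33/(58.5+t) gives 0.33(58.5+t) = t, so 0.67·t = 0.33×58.5.
t* = 0.33×58.5/0.67 = 28.81 min.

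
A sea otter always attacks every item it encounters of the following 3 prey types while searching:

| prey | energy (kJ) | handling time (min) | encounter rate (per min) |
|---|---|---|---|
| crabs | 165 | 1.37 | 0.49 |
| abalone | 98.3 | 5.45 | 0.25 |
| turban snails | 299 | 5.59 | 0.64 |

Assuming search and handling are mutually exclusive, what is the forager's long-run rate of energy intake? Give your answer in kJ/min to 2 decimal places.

R = (0.49×165 + 0.25×98.3 + 0.64×299) / (1 + 0.49×1.37 + 0.25×5.45 + 0.64×5.59) = 296.8/6.611 = 44.89 kJ/min.

44.89 kJ/min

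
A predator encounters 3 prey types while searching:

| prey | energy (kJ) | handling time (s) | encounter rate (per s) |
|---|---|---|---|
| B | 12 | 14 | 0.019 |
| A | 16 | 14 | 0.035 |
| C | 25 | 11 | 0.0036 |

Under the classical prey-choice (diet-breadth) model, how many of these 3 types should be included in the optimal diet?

3

Rank by E/h (kJ/s): C 2.27, A 1.14, B 0.857. Include each in turn until the next type's E/h falls below the running intake rate.
Rate on top 1: 0.08657. A: 1.14 > 0.08657 → include.
Rate on top 2: 0.4249. B: 0.857 > 0.4249 → include.
Optimal diet: C, A, B — 3 of 3 types.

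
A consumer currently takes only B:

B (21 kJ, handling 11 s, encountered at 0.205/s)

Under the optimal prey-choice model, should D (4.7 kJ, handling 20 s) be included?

No

Intake rate on the current diet: R = (0.205×21) / (1 + 0.205×11) = 4.305/3.255 = 1.323 kJ/s.
Profitability of D: 4.7/20 = 0.235 kJ/s.
0.235 < 1.323, so adding D would lower the average — exclude it.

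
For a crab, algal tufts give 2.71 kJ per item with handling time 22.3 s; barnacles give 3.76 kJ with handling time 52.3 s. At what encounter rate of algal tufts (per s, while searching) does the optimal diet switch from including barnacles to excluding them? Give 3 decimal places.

0.065 per s

The zero-one rule: include barnacles iff E₂/h₂ > λE₁/(1+λh₁). Equality gives the switch point.
λE₁h₂ = E₂ + λE₂h₁ ⇒ λ = E₂/(E₁h₂ − E₂h₁) = 3.76/(141.7 − 83.85) = 0.06496 per s.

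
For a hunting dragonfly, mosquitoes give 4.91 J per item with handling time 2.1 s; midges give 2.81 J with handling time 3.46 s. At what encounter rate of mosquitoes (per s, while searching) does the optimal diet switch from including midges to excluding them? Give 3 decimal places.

Drop midges once their profitability E₂/h₂ falls below the rate achievable on mosquitoes alone: E₂/h₂ = λE₁/(1 + λh₁).
Solve for λ: λE₁h₂ = E₂(1 + λh₁) → λ(E₁h₂ − E₂h₁) = E₂ → λ = E₂/(E₁h₂ − E₂h₁).
λ = 2.81/(4.91×3.46 − 2.81×2.1) = 2.81/11.09 = 0.2534 per s.

0.253 per s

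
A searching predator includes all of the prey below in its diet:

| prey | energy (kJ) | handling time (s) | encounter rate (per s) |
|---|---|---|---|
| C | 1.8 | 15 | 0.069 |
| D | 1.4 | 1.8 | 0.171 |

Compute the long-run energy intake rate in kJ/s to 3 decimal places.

0.155 kJ/s

Energy encountered per unit search time: 0.069×1.8 + 0.171×1.4 = 0.3636 kJ/s.
Handling time per unit search time: 0.069×15 + 0.171×1.8 = 1.343.
Rate = 0.3636/(1 + 1.343) = 0.1552 kJ/s.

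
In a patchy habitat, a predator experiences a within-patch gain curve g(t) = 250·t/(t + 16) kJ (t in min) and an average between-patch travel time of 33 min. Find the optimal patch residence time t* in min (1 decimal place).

23.0 min

By the marginal value theorem, leave when the instantaneous gain rate g'(t) equals the habitat-wide average g(t)/(T + t).
g'(t) = 250·16/(t + 16)². Setting 250·16/(t+16)² = 250t/[(t+16)(33+t)] gives 16(33+t) = t(t+16), so t² = 16×33 = 528.
t* = √528 = 22.98 min.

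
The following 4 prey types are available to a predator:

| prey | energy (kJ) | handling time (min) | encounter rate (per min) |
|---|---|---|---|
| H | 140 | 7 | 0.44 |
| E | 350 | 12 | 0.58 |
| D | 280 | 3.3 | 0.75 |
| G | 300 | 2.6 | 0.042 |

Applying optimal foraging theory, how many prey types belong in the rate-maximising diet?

2

Rank by E/h (kJ/min): G 115, D 84.8, E 29.2, H 20. Include each in turn until the next type's E/h falls below the running intake rate.
Rate on top 1: 11.36. D: 84.8 > 11.36 → include.
Rate on top 2: 62.11. E: 29.2 < 62.11 → exclude; stop.
Optimal diet: G, D — 2 of 4 types.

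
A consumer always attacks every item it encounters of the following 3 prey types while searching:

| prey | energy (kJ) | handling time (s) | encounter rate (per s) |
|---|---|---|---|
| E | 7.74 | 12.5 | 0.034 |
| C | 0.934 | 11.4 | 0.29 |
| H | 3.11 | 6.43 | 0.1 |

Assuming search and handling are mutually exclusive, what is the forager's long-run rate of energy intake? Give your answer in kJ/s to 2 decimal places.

Energy encountered per unit search time: 0.034×7.74 + 0.29×0.934 + 0.1×3.11 = 0.845 kJ/s.
Handling time per unit search time: 0.034×12.5 + 0.29×11.4 + 0.1×6.43 = 4.374.
Rate = 0.845/(1 + 4.374) = 0.1572 kJ/s.

0.16 kJ/s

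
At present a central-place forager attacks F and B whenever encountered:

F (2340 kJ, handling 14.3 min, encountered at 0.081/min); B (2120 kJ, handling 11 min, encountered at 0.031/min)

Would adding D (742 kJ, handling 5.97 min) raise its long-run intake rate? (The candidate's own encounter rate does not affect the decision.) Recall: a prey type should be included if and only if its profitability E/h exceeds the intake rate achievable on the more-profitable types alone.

Yes

Intake rate on the current diet: R = (0.081×2340 + 0.031×2120) / (1 + 0.081×14.3 + 0.031×11) = 255.3/2.499 = 102.1 kJ/min.
D: E/h = 742/5.97 = 124.3 kJ/min.
124.3 > 102.1, so adding D raises the average — include it.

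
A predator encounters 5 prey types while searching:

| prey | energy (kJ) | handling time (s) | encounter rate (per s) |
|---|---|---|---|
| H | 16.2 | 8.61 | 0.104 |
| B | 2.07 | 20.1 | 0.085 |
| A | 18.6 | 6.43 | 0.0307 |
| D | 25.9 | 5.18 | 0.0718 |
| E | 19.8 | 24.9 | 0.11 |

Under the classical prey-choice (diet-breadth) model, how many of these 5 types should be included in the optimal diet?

3

Profitabilities (E/h, kJ/s): D 5, A 2.89, H 1.88, E 0.795, B 0.103. Add prey in this order while the next type's profitability exceeds the intake rate on those already taken.
Rate on top 1: 1.355. A: 2.89 > 1.355 → include.
Rate on top 2: 1.549. H: 1.88 > 1.549 → include.
Rate on top 3: 1.67. E: 0.795 < 1.67 → exclude; stop.
Optimal diet: D, A, H — 3 of 5 types.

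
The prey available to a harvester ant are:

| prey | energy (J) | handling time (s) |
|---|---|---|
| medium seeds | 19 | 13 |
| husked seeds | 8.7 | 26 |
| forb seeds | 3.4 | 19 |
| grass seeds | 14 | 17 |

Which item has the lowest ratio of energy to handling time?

Profitability E/h (J/s): medium seeds = 19/13 = 1.46, husked seeds = 8.7/26 = 0.335, forb seeds = 3.4/19 = 0.179, grass seeds = 14/17 = 0.824.
Ranked: medium seeds > grass seeds > husked seeds > forb seeds.

forb seeds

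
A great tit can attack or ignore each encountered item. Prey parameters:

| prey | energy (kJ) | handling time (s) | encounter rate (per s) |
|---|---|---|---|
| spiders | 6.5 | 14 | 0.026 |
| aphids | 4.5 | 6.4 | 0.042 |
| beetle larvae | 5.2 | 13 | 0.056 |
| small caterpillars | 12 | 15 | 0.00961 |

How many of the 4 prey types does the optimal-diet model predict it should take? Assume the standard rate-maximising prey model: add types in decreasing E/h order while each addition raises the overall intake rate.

Profitabilities (E/h, kJ/s): small caterpillars 0.8, aphids 0.703, spiders 0.464, beetle larvae 0.4. Add prey in this order while the next type's profitability exceeds the intake rate on those already taken.
Rate on top 1: 0.1008. aphids: 0.703 > 0.1008 → include.
Rate on top 2: 0.2154. spiders: 0.464 > 0.2154 → include.
Rate on top 3: 0.2664. beetle larvae: 0.4 > 0.2664 → include.
Optimal diet: small caterpillars, aphids, spiders, beetle larvae — 4 of 4 types.

4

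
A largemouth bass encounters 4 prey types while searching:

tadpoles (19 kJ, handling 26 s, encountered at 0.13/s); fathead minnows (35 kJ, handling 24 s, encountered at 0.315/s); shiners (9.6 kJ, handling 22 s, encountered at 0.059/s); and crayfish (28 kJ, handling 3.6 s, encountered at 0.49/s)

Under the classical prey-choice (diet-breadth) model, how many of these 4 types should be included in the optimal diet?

Rank by E/h (kJ/s): crayfish 7.78, fathead minnows 1.46, tadpoles 0.731, shiners 0.436. Include each in turn until the next type's E/h falls below the running intake rate.
Rate on top 1: 4.964. fathead minnows: 1.46 < 4.964 → exclude; stop.
Optimal diet: crayfish — 1 of 4 types.

1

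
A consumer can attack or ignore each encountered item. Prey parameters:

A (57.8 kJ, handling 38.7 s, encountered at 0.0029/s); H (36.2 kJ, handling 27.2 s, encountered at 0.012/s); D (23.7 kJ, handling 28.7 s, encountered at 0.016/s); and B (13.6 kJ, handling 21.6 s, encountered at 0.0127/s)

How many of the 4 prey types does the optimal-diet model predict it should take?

Profitabilities (E/h, kJ/s): A 1.49, H 1.33, D 0.826, B 0.63. Add prey in this order while the next type's profitability exceeds the intake rate on those already taken.
Rate on top 1: 0.1507. H: 1.33 > 0.1507 → include.
Rate on top 2: 0.4185. D: 0.826 > 0.4185 → include.
Rate on top 3: 0.517. B: 0.63 > 0.517 → include.
Optimal diet: A, H, D, B — 4 of 4 types.

4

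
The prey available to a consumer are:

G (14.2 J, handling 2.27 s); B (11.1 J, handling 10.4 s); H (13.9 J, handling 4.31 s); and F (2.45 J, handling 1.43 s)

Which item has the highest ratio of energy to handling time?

In descending order of E/h:
G: 14.2/2.27 = 6.26 J/s
H: 13.9/4.31 = 3.23 J/s
F: 2.45/1.43 = 1.71 J/s
B: 11.1/10.4 = 1.07 J/s

G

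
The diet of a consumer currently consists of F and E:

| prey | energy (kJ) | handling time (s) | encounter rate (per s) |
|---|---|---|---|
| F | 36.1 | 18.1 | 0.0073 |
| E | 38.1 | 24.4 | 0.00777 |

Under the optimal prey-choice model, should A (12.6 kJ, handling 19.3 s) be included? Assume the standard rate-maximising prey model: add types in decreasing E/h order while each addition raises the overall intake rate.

Yes

Intake rate on the current diet: R = (0.0073×36.1 + 0.00777×38.1) / (1 + 0.0073×18.1 + 0.00777×24.4) = 0.5596/1.322 = 0.4234 kJ/s.
A: E/h = 12.6/19.3 = 0.6528 kJ/s.
0.6528 > 0.4234, so adding A raises the average — include it.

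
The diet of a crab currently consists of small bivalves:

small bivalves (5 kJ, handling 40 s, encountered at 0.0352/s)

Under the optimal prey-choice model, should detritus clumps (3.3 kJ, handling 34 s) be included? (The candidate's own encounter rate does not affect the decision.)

Yes

Current rate: (0.0352×5)/(1 + 0.0352×40) = 0.07309 kJ/s.
detritus clumps: E/h = 3.3/34 = 0.09706 kJ/s.
Since 0.09706 > R, including detritus clumps increases the long-run rate.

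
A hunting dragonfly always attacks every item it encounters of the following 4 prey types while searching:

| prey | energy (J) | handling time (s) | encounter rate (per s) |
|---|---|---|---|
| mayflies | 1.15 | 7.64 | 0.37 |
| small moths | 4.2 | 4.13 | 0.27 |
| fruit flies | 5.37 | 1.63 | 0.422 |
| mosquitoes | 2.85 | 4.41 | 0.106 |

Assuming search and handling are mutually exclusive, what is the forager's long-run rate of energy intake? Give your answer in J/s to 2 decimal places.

0.68 J/s

Energy encountered per unit search time: 0.37×1.15 + 0.27×4.2 + 0.422×5.37 + 0.106×2.85 = 4.128 J/s.
Handling time per unit search time: 0.37×7.64 + 0.27×4.13 + 0.422×1.63 + 0.106×4.41 = 5.097.
Rate = 4.128/(1 + 5.097) = 0.677 J/s.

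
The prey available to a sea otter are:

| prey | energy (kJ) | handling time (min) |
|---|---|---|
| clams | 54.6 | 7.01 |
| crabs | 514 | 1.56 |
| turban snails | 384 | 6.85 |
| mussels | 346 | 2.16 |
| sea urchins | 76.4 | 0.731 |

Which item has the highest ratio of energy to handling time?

In descending order of E/h:
crabs: 514/1.56 = 329 kJ/min
mussels: 346/2.16 = 160 kJ/min
sea urchins: 76.4/0.731 = 105 kJ/min
turban snails: 384/6.85 = 56.1 kJ/min
clams: 54.6/7.01 = 7.79 kJ/min

crabs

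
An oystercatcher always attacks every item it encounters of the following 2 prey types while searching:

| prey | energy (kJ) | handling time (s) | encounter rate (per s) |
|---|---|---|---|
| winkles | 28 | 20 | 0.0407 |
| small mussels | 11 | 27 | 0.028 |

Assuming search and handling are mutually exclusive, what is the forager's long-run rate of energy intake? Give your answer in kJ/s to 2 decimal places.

0.56 kJ/s

R = Σλ_iE_i / (1 + Σλ_ih_i)
Numerator: 0.0407×28 + 0.028×11 = 1.448
Denominator: 1 + 0.0407×20 + 0.028×27 = 2.57
R = 1.448/2.57 = 0.5633 kJ/s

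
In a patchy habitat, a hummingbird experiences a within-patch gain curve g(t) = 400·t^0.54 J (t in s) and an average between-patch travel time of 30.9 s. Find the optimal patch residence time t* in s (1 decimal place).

36.3 s

Optimal t* satisfies g'(t*) = g(t*)/(T + t*).
g'(t) = 0.54·400·t^-0.46. Setting 0.54·400·t^-0.46 = 400·t^0.54/(30.9+t) gives 0.54(30.9+t) = t, so 0.46·t = 0.54×30.9.
t* = 0.54×30.9/0.46 = 36.27 s.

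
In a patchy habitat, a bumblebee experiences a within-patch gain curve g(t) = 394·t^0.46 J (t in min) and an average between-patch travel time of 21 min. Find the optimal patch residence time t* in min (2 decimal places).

Maximise g(t)/(T+t): set derivative to zero → g'(t)(T+t) = g(t).
g'(t) = 0.46·394·t^-0.54. Setting 0.46·394·t^-0.54 = 394·t^0.46/(21+t) gives 0.46(21+t) = t, so 0.54·t = 0.46×21.
t* = 0.46×21/0.54 = 17.89 min.

17.89 min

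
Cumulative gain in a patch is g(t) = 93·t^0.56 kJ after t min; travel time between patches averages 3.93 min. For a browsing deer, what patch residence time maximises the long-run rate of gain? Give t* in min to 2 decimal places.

Optimal t* satisfies g'(t*) = g(t*)/(T + t*).
g'(t) = 0.56·93·t^-0.44. Setting 0.56·93·t^-0.44 = 93·t^0.56/(3.93+t) gives 0.56(3.93+t) = t, so 0.44·t = 0.56×3.93.
t* = 0.56×3.93/0.44 = 5.002 min.

5.00 min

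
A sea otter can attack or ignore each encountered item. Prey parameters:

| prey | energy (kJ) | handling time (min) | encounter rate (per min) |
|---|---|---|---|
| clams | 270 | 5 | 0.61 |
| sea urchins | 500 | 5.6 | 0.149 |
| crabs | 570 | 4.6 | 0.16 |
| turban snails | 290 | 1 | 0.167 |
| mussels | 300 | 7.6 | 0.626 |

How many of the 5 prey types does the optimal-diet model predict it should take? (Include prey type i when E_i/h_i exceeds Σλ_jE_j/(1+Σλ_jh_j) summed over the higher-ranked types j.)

E/h in descending order: turban snails 290, crabs 124, sea urchins 89.3, clams 54, mussels 39.5 kJ/min. The optimal diet is the largest prefix of this list for which every included type satisfies E_i/h_i > R on the types above it.
Rate on top 1: 41.5. crabs: 124 > 41.5 → include.
Rate on top 2: 73.37. sea urchins: 89.3 > 73.37 → include.
Rate on top 3: 78.22. clams: 54 < 78.22 → exclude; stop.
Optimal diet: turban snails, crabs, sea urchins — 3 of 5 types.

3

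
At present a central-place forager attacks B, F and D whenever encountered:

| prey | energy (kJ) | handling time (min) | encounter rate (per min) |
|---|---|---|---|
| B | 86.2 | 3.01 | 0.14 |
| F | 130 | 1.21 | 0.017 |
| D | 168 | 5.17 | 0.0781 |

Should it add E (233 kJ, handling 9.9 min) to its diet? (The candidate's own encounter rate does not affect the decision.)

Intake rate on the current diet: R = (0.14×86.2 + 0.017×130 + 0.0781×168) / (1 + 0.14×3.01 + 0.017×1.21 + 0.0781×5.17) = 27.4/1.846 = 14.84 kJ/min.
Profitability of E: 233/9.9 = 23.54 kJ/min.
Since 23.54 > R, including E increases the long-run rate.

Yes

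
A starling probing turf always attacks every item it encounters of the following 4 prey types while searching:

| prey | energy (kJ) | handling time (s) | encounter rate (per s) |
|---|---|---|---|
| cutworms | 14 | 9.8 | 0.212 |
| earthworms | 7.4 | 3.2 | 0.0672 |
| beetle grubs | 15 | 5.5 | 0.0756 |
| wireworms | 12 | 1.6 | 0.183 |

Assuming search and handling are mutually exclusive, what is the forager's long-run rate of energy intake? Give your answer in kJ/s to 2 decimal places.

1.70 kJ/s

Energy encountered per unit search time: 0.212×14 + 0.0672×7.4 + 0.0756×15 + 0.183×12 = 6.795 kJ/s.
Handling time per unit search time: 0.212×9.8 + 0.0672×3.2 + 0.0756×5.5 + 0.183×1.6 = 3.001.
Rate = 6.795/(1 + 3.001) = 1.698 kJ/s.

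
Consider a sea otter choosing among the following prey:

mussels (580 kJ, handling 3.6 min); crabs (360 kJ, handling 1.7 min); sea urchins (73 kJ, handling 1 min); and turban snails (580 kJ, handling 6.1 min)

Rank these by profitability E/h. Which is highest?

In descending order of E/h:
crabs: 360/1.7 = 212 kJ/min
mussels: 580/3.6 = 161 kJ/min
turban snails: 580/6.1 = 95.1 kJ/min
sea urchins: 73/1 = 73 kJ/min

crabs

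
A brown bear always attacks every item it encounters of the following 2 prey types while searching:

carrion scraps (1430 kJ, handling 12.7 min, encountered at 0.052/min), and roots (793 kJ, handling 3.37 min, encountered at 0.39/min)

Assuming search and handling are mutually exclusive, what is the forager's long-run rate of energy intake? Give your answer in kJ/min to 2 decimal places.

R = (0.052×1430 + 0.39×793) / (1 + 0.052×12.7 + 0.39×3.37) = 383.6/2.975 = 129 kJ/min.

128.96 kJ/min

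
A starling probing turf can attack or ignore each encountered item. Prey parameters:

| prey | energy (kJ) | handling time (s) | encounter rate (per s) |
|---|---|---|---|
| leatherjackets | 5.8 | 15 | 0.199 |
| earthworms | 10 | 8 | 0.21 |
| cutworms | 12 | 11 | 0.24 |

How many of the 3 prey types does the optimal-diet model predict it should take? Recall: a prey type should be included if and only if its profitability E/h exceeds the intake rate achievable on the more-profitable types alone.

2

Rank by E/h (kJ/s): earthworms 1.25, cutworms 1.09, leatherjackets 0.387. Include each in turn until the next type's E/h falls below the running intake rate.
Rate on top 1: 0.7836. cutworms: 1.09 > 0.7836 → include.
Rate on top 2: 0.9361. leatherjackets: 0.387 < 0.9361 → exclude; stop.
Optimal diet: earthworms, cutworms — 2 of 3 types.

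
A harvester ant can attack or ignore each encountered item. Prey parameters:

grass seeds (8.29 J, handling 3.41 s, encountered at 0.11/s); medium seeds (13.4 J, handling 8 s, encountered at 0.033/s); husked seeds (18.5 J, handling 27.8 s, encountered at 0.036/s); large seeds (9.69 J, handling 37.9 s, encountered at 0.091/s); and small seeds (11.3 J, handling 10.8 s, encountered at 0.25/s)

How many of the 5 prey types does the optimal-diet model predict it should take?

3

Profitabilities (E/h, J/s): grass seeds 2.43, medium seeds 1.68, small seeds 1.05, husked seeds 0.665, large seeds 0.256. Add prey in this order while the next type's profitability exceeds the intake rate on those already taken.
Rate on top 1: 0.6632. medium seeds: 1.68 > 0.6632 → include.
Rate on top 2: 0.8261. small seeds: 1.05 > 0.8261 → include.
Rate on top 3: 0.9631. husked seeds: 0.665 < 0.9631 → exclude; stop.
Optimal diet: grass seeds, medium seeds, small seeds — 3 of 5 types.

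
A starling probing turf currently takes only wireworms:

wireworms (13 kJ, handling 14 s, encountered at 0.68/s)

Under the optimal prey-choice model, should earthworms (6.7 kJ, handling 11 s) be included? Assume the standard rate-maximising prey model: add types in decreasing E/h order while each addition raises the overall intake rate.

On wireworms alone, R = ΣλE/(1+Σλh) = 8.84/10.52 = 0.8403 kJ/s.
earthworms: E/h = 6.7/11 = 0.6091 kJ/s.
0.6091 < 0.8403, so adding earthworms would lower the average — exclude it.

No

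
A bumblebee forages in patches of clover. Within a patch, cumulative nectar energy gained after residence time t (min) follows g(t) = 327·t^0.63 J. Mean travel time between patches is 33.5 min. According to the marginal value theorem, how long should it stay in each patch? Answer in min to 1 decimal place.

57.0 min

Maximise g(t)/(T+t): set derivative to zero → g'(t)(T+t) = g(t).
g'(t) = 0.63·327·t^-0.37. Setting 0.63·327·t^-0.37 = 327·t^0.63/(33.5+t) gives 0.63(33.5+t) = t, so 0.37·t = 0.63×33.5.
t* = 0.63×33.5/0.37 = 57.04 min.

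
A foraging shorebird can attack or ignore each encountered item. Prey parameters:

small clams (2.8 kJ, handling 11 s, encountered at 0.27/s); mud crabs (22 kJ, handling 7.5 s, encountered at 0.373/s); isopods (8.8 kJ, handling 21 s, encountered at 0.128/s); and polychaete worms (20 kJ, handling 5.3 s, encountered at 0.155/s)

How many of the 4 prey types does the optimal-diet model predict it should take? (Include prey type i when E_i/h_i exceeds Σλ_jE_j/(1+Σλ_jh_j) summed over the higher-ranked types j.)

Profitabilities (E/h, kJ/s): polychaete worms 3.77, mud crabs 2.93, isopods 0.419, small clams 0.255. Add prey in this order while the next type's profitability exceeds the intake rate on those already taken.
Rate on top 1: 1.702. mud crabs: 2.93 > 1.702 → include.
Rate on top 2: 2.448. isopods: 0.419 < 2.448 → exclude; stop.
Optimal diet: polychaete worms, mud crabs — 2 of 4 types.

2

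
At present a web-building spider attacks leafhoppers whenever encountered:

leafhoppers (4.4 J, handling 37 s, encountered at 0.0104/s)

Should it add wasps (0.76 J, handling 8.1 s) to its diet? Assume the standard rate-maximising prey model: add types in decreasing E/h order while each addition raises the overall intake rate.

Yes

Current rate: (0.0104×4.4)/(1 + 0.0104×37) = 0.03304 J/s.
wasps: E/h = 0.76/8.1 = 0.09383 J/s.
Since 0.09383 > R, including wasps increases the long-run rate.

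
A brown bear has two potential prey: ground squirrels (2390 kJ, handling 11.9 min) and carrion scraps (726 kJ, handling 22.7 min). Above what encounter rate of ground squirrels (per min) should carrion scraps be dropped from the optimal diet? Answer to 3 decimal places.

0.016 per min

At the threshold, the rate on ground squirrels alone equals the profitability of carrion scraps: λ·2390/(1 + λ·11.9) = 726/22.7 = 31.98.
Rearranging, λ(2390 − 31.98×11.9) = 31.98, so λ = 31.98/2009 = 0.01592 per min.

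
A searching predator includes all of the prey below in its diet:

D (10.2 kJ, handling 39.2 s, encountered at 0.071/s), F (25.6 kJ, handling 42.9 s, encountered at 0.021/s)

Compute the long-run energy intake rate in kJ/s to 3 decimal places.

0.269 kJ/s

R = Σλ_iE_i / (1 + Σλ_ih_i)
Numerator: 0.071×10.2 + 0.021×25.6 = 1.262
Denominator: 1 + 0.071×39.2 + 0.021×42.9 = 4.684
R = 1.262/4.684 = 0.2694 kJ/s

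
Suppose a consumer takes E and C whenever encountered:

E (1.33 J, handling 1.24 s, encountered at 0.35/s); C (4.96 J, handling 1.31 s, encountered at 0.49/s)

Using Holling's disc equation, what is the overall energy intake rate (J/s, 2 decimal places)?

1.40 J/s

R = (0.35×1.33 + 0.49×4.96) / (1 + 0.35×1.24 + 0.49×1.31) = 2.896/2.076 = 1.395 J/s.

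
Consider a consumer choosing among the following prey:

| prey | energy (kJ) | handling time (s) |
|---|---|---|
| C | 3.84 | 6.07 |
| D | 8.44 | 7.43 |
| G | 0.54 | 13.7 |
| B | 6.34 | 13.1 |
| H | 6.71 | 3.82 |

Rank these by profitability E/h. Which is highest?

H

Profitability E/h (kJ/s): C = 3.84/6.07 = 0.633, D = 8.44/7.43 = 1.14, G = 0.54/13.7 = 0.0394, B = 6.34/13.1 = 0.484, H = 6.71/3.82 = 1.76.
Ranked: H > D > C > B > G.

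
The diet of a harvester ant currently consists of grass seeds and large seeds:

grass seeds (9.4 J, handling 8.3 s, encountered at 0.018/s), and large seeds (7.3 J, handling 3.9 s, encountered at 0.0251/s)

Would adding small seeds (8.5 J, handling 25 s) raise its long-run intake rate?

Yes

Intake rate on the current diet: R = (0.018×9.4 + 0.0251×7.3) / (1 + 0.018×8.3 + 0.0251×3.9) = 0.3524/1.247 = 0.2826 J/s.
Profitability of small seeds: 8.5/25 = 0.34 J/s.
Since 0.34 > R, including small seeds increases the long-run rate.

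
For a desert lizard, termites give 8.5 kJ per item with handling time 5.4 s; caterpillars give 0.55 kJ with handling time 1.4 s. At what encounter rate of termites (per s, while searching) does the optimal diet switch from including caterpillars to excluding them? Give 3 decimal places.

0.062 per s

At the threshold, the rate on termites alone equals the profitability of caterpillars: λ·8.5/(1 + λ·5.4) = 0.55/1.4 = 0.3929.
Rearranging, λ(8.5 − 0.3929×5.4) = 0.3929, so λ = 0.3929/6.379 = 0.06159 per s.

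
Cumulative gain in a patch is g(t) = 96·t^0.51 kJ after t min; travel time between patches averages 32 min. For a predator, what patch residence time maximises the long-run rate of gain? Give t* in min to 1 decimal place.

33.3 min

By the marginal value theorem, leave when the instantaneous gain rate g'(t) equals the habitat-wide average g(t)/(T + t).
g'(t) = 0.51·96·t^-0.49. Setting 0.51·96·t^-0.49 = 96·t^0.51/(32+t) gives 0.51(32+t) = t, so 0.49·t = 0.51×32.
t* = 0.51×32/0.49 = 33.31 min.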